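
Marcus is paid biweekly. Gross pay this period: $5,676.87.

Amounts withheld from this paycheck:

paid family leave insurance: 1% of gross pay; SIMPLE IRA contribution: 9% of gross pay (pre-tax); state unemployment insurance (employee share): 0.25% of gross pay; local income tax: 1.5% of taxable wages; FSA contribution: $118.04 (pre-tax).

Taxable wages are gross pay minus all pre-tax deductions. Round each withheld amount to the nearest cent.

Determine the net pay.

SIMPLE IRA contribution: $5,676.87 × 0.09 = $510.92
FSA contribution: $118.04
Pre-tax total = $510.92 + $118.04 = $628.96
Taxable wages = $5,676.87 − $628.96 = $5,047.91
Local income tax: $5,047.91 × 0.015 = $75.72
State unemployment insurance (employee share): $5,676.87 × 0.0025 = $14.19
Paid family leave insurance: $5,676.87 × 0.01 = $56.77
Total deductions = $510.92 + $118.04 + $75.72 + $14.19 + $56.77 = $775.64
Net pay = $5,676.87 − $775.64 = $4,901.23

$4,901.23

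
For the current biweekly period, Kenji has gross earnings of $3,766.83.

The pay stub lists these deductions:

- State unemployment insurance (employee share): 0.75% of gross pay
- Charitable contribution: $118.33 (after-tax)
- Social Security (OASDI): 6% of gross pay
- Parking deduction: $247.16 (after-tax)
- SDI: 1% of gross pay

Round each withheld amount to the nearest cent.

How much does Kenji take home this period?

$3,109.41

SDI: $3,766.83 × 0.01 = $37.67
Social Security (OASDI): $3,766.83 × 0.06 = $226.01
State unemployment insurance (employee share): $3,766.83 × 0.0075 = $28.25
Charitable contribution: $118.33
Parking deduction: $247.16
Total deductions = $37.67 + $226.01 + $28.25 + $118.33 + $247.16 = $657.42
Net pay = $3,766.83 − $657.42 = $3,109.41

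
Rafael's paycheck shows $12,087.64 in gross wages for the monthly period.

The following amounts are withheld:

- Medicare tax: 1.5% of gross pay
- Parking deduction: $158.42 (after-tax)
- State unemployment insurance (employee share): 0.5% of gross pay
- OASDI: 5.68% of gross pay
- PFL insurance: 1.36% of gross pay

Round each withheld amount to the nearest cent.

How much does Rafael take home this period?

$10,836.50

OASDI: $12,087.64 × 0.0568 = $686.58
State unemployment insurance (employee share): $12,087.64 × 0.005 = $60.44
PFL insurance: $12,087.64 × 0.0136 = $164.39
Medicare tax: $12,087.64 × 0.015 = $181.31
Parking deduction: $158.42
Total deductions = $686.58 + $60.44 + $164.39 + $181.31 + $158.42 = $1,251.14
Net pay = $12,087.64 − $1,251.14 = $10,836.50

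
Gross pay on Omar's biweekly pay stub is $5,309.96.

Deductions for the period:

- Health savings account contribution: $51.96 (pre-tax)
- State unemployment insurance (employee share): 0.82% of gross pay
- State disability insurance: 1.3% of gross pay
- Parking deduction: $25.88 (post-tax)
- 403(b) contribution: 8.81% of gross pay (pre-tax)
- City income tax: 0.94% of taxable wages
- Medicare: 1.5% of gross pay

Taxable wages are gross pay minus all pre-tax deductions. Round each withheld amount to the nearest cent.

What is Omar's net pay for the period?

Health savings account contribution: $51.96
403(b) contribution: $5,309.96 × 0.0881 = $467.81
Pre-tax total = $51.96 + $467.81 = $519.77
Taxable wages = $5,309.96 − $519.77 = $4,790.19
City income tax: $4,790.19 × 0.0094 = $45.03
Medicare: $5,309.96 × 0.015 = $79.65
State disability insurance: $5,309.96 × 0.013 = $69.03
State unemployment insurance (employee share): $5,309.96 × 0.0082 = $43.54
Parking deduction: $25.88
Total deductions = $51.96 + $467.81 + $45.03 + $79.65 + $69.03 + $43.54 + $25.88 = $782.90
Net pay = $5,309.96 − $782.90 = $4,527.06

$4,527.06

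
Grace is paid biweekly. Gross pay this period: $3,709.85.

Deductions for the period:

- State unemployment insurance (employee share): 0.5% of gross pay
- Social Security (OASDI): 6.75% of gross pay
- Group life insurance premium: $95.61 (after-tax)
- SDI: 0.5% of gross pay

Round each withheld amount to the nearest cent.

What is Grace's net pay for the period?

$3,326.73

SDI: $3,709.85 × 0.005 = $18.55
State unemployment insurance (employee share): $3,709.85 × 0.005 = $18.55
Social Security (OASDI): $3,709.85 × 0.0675 = $250.41
Group life insurance premium: $95.61
Total deductions = $18.55 + $18.55 + $250.41 + $95.61 = $383.12
Net pay = $3,709.85 − $383.12 = $3,326.73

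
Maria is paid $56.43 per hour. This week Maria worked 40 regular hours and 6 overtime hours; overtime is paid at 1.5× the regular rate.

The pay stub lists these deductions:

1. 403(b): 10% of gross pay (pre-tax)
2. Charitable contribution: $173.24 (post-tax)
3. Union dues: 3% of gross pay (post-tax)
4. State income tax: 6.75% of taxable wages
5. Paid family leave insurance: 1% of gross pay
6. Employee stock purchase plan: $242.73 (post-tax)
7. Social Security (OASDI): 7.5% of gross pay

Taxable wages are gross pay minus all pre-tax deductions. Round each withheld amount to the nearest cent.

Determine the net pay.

Regular pay: 40 × $56.43 = $2,257.20
Overtime pay: 6 × $56.43 × 1.5 = $507.87
Gross pay = $2,257.20 + $507.87 = $2,765.07
403(b): $2,765.07 × 0.1 = $276.51
Taxable wages = $2,765.07 − $276.51 = $2,488.56
State income tax: $2,488.56 × 0.0675 = $167.98
Paid family leave insurance: $2,765.07 × 0.01 = $27.65
Social Security (OASDI): $2,765.07 × 0.075 = $207.38
Union dues: $2,765.07 × 0.03 = $82.95
Employee stock purchase plan: $242.73
Charitable contribution: $173.24
Total deductions = $276.51 + $167.98 + $27.65 + $207.38 + $82.95 + $242.73 + $173.24 = $1,178.44
Net pay = $2,765.07 − $1,178.44 = $1,586.63

$1,586.63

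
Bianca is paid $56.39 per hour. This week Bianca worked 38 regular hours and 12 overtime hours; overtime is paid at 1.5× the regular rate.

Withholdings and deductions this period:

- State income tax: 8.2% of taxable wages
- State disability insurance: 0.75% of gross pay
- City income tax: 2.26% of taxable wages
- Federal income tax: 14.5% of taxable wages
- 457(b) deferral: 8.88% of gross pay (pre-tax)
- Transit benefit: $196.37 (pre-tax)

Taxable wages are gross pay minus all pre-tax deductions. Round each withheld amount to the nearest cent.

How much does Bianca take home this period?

Regular pay: 38 × $56.39 = $2,142.82
Overtime pay: 12 × $56.39 × 1.5 = $1,015.02
Gross pay = $2,142.82 + $1,015.02 = $3,157.84
Transit benefit: $196.37
457(b) deferral: $3,157.84 × 0.0888 = $280.42
Pre-tax total = $196.37 + $280.42 = $476.79
Taxable wages = $3,157.84 − $476.79 = $2,681.05
Federal income tax: $2,681.05 × 0.145 = $388.75
City income tax: $2,681.05 × 0.0226 = $60.59
State income tax: $2,681.05 × 0.082 = $219.85
State disability insurance: $3,157.84 × 0.0075 = $23.68
Total deductions = $196.37 + $280.42 + $388.75 + $60.59 + $219.85 + $23.68 = $1,169.66
Net pay = $3,157.84 − $1,169.66 = $1,988.18

$1,988.18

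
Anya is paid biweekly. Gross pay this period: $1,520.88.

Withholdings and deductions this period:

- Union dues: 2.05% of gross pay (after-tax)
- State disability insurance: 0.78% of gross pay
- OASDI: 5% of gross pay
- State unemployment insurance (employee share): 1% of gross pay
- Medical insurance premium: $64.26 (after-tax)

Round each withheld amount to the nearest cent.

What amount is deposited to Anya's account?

OASDI: $1,520.88 × 0.05 = $76.04
State disability insurance: $1,520.88 × 0.0078 = $11.86
State unemployment insurance (employee share): $1,520.88 × 0.01 = $15.21
Medical insurance premium: $64.26
Union dues: $1,520.88 × 0.0205 = $31.18
Total deductions = $76.04 + $11.86 + $15.21 + $64.26 + $31.18 = $198.55
Net pay = $1,520.88 − $198.55 = $1,322.33

$1,322.33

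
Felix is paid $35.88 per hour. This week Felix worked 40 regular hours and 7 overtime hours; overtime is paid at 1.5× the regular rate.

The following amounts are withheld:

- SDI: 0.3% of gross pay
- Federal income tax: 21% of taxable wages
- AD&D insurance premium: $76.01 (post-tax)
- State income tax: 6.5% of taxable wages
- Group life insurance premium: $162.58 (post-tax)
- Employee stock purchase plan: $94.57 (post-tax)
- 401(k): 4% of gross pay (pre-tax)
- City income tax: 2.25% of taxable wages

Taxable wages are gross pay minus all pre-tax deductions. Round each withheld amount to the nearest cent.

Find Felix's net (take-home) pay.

$883.37

Regular pay: 40 × $35.88 = $1435.20
Overtime pay: 7 × $35.88 × 1.5 = $376.74
Gross pay = $1435.20 + $376.74 = $1811.94
401(k): $1811.94 × 0.04 = $72.48
Taxable wages = $1811.94 − $72.48 = $1739.46
State income tax: $1739.46 × 0.065 = $113.06
Federal income tax: $1739.46 × 0.21 = $365.29
City income tax: $1739.46 × 0.0225 = $39.14
SDI: $1811.94 × 0.003 = $5.44
Group life insurance premium: $162.58
Employee stock purchase plan: $94.57
AD&D insurance premium: $76.01
Total deductions = $72.48 + $113.06 + $365.29 + $39.14 + $5.44 + $162.58 + $94.57 + $76.01 = $928.57
Net pay = $1811.94 − $928.57 = $883.37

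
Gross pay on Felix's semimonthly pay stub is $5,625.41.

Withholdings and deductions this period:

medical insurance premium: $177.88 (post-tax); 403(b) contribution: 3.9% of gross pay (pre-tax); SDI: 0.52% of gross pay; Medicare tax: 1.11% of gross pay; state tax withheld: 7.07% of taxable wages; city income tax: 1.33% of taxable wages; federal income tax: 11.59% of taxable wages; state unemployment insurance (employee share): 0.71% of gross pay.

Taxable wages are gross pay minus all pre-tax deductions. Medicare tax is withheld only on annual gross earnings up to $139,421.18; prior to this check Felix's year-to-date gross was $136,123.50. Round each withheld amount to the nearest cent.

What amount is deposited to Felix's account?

$4,041.68

403(b) contribution: $5,625.41 × 0.039 = $219.39
Taxable wages = $5,625.41 − $219.39 = $5,406.02
City income tax: $5,406.02 × 0.0133 = $71.90
Federal income tax: $5,406.02 × 0.1159 = $626.56
State tax withheld: $5,406.02 × 0.0707 = $382.21
Medicare tax: only $139,421.18 − $136,123.50 = $3,297.68 of this check is subject → $3,297.68 × 0.0111 = $36.60
State unemployment insurance (employee share): $5,625.41 × 0.0071 = $39.94
SDI: $5,625.41 × 0.0052 = $29.25
Medical insurance premium: $177.88
Total deductions = $219.39 + $71.90 + $626.56 + $382.21 + $36.60 + $39.94 + $29.25 + $177.88 = $1,583.73
Net pay = $5,625.41 − $1,583.73 = $4,041.68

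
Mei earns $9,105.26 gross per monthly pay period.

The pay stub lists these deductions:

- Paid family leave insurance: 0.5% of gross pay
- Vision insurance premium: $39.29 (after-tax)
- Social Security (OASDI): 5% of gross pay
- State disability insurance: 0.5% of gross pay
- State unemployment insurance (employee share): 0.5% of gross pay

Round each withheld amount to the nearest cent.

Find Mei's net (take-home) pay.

$8,474.12

State disability insurance: $9,105.26 × 0.005 = $45.53
Social Security (OASDI): $9,105.26 × 0.05 = $455.26
State unemployment insurance (employee share): $9,105.26 × 0.005 = $45.53
Paid family leave insurance: $9,105.26 × 0.005 = $45.53
Vision insurance premium: $39.29
Total deductions = $45.53 + $455.26 + $45.53 + $45.53 + $39.29 = $631.14
Net pay = $9,105.26 − $631.14 = $8,474.12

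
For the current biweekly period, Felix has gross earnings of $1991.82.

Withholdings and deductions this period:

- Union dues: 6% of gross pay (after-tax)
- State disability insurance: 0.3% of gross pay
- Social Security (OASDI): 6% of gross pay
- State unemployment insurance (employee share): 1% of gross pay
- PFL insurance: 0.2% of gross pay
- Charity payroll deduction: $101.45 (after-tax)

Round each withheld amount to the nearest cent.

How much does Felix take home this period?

$1621.47

Social Security (OASDI): $1991.82 × 0.06 = $119.51
PFL insurance: $1991.82 × 0.002 = $3.98
State disability insurance: $1991.82 × 0.003 = $5.98
State unemployment insurance (employee share): $1991.82 × 0.01 = $19.92
Union dues: $1991.82 × 0.06 = $119.51
Charity payroll deduction: $101.45
Total deductions = $119.51 + $3.98 + $5.98 + $19.92 + $119.51 + $101.45 = $370.35
Net pay = $1991.82 − $370.35 = $1621.47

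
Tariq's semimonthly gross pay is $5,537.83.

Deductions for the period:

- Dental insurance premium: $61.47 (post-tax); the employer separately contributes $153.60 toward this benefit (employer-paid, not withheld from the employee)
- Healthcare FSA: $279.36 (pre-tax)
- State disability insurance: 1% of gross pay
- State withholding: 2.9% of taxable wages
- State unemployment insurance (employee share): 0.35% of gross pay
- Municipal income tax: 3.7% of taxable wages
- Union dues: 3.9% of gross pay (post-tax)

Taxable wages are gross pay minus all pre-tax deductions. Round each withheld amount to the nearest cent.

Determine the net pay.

$4,559.20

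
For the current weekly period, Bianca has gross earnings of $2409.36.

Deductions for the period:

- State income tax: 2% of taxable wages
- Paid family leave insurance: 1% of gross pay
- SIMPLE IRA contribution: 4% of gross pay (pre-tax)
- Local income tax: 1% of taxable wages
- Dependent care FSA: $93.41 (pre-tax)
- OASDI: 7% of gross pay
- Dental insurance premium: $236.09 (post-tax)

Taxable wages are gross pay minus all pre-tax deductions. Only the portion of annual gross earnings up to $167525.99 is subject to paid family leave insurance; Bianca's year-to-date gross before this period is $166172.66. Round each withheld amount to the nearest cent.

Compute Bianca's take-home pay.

$1734.71

Dependent care FSA: $93.41
SIMPLE IRA contribution: $2409.36 × 0.04 = $96.37
Pre-tax total = $93.41 + $96.37 = $189.78
Taxable wages = $2409.36 − $189.78 = $2219.58
Local income tax: $2219.58 × 0.01 = $22.20
State income tax: $2219.58 × 0.02 = $44.39
Paid family leave insurance: only $167525.99 − $166172.66 = $1353.33 of this check is subject → $1353.33 × 0.01 = $13.53
OASDI: $2409.36 × 0.07 = $168.66
Dental insurance premium: $236.09
Total deductions = $93.41 + $96.37 + $22.20 + $44.39 + $13.53 + $168.66 + $236.09 = $674.65
Net pay = $2409.36 − $674.65 = $1734.71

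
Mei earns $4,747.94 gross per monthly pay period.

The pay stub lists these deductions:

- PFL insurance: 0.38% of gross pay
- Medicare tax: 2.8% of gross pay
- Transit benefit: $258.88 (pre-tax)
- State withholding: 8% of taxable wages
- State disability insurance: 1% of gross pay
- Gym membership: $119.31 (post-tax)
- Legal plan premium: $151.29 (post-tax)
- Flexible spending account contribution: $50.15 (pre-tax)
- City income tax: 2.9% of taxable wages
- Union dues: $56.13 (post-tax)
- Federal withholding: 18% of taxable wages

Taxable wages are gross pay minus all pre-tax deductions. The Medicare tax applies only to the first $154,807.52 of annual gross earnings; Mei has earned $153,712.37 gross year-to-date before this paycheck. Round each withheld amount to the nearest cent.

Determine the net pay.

$2,733.16

Flexible spending account contribution: $50.15
Transit benefit: $258.88
Pre-tax total = $50.15 + $258.88 = $309.03
Taxable wages = $4,747.94 − $309.03 = $4,438.91
City income tax: $4,438.91 × 0.029 = $128.73
Federal withholding: $4,438.91 × 0.18 = $799.00
State withholding: $4,438.91 × 0.08 = $355.11
PFL insurance: $4,747.94 × 0.0038 = $18.04
Medicare tax: only $154,807.52 − $153,712.37 = $1,095.15 of this check is subject → $1,095.15 × 0.028 = $30.66
State disability insurance: $4,747.94 × 0.01 = $47.48
Union dues: $56.13
Gym membership: $119.31
Legal plan premium: $151.29
Total deductions = $50.15 + $258.88 + $128.73 + $799.00 + $355.11 + $18.04 + $30.66 + $47.48 + $56.13 + $119.31 + $151.29 = $2,014.78
Net pay = $4,747.94 − $2,014.78 = $2,733.16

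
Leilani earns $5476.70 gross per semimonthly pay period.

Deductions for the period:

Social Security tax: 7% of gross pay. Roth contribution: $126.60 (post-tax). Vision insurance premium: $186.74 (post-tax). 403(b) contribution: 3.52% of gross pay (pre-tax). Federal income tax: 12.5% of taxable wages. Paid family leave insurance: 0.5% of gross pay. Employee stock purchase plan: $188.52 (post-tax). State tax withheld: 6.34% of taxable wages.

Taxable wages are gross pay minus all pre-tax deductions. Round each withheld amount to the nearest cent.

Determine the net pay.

403(b) contribution: $5476.70 × 0.0352 = $192.78
Taxable wages = $5476.70 − $192.78 = $5283.92
Federal income tax: $5283.92 × 0.125 = $660.49
State tax withheld: $5283.92 × 0.0634 = $335.00
Social Security tax: $5476.70 × 0.07 = $383.37
Paid family leave insurance: $5476.70 × 0.005 = $27.38
Vision insurance premium: $186.74
Employee stock purchase plan: $188.52
Roth contribution: $126.60
Total deductions = $192.78 + $660.49 + $335.00 + $383.37 + $27.38 + $186.74 + $188.52 + $126.60 = $2100.88
Net pay = $5476.70 − $2100.88 = $3375.82

$3375.82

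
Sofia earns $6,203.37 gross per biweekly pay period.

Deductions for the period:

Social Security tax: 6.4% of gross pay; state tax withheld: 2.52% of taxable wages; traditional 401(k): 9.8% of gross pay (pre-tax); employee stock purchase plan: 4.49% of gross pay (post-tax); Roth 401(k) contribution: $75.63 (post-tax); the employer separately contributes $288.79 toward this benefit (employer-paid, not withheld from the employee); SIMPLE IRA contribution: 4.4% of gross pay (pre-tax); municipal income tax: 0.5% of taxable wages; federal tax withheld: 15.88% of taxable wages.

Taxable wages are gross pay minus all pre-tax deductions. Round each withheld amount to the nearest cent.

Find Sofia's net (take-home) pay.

$3,565.36

SIMPLE IRA contribution: $6,203.37 × 0.044 = $272.95
Traditional 401(k): $6,203.37 × 0.098 = $607.93
Pre-tax total = $272.95 + $607.93 = $880.88
Taxable wages = $6,203.37 − $880.88 = $5,322.49
State tax withheld: $5,322.49 × 0.0252 = $134.13
Federal tax withheld: $5,322.49 × 0.1588 = $845.21
Municipal income tax: $5,322.49 × 0.005 = $26.61
Social Security tax: $6,203.37 × 0.064 = $397.02
Employee stock purchase plan: $6,203.37 × 0.0449 = $278.53
Roth 401(k) contribution: $75.63
(Employer's $288.79 toward Roth 401(k) contribution is not withheld from the employee.)
Total deductions = $272.95 + $607.93 + $134.13 + $845.21 + $26.61 + $397.02 + $278.53 + $75.63 = $2,638.01
Net pay = $6,203.37 − $2,638.01 = $3,565.36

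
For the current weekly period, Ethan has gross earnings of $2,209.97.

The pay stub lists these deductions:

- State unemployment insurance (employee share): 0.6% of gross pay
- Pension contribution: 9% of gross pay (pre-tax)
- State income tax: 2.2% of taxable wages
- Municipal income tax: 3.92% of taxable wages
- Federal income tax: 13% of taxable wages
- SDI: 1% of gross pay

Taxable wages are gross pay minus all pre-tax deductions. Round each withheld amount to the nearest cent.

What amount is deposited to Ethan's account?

$1,591.20

Pension contribution: $2,209.97 × 0.09 = $198.90
Taxable wages = $2,209.97 − $198.90 = $2,011.07
State income tax: $2,011.07 × 0.022 = $44.24
Federal income tax: $2,011.07 × 0.13 = $261.44
Municipal income tax: $2,011.07 × 0.0392 = $78.83
State unemployment insurance (employee share): $2,209.97 × 0.006 = $13.26
SDI: $2,209.97 × 0.01 = $22.10
Total deductions = $198.90 + $44.24 + $261.44 + $78.83 + $13.26 + $22.10 = $618.77
Net pay = $2,209.97 − $618.77 = $1,591.20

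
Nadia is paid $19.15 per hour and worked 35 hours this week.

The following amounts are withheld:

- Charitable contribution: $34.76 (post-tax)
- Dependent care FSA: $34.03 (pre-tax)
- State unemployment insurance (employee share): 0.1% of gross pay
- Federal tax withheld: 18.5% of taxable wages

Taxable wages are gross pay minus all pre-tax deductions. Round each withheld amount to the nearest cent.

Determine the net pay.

$483.09

Gross pay: 35 × $19.15 = $670.25
Dependent care FSA: $34.03
Taxable wages = $670.25 − $34.03 = $636.22
Federal tax withheld: $636.22 × 0.185 = $117.70
State unemployment insurance (employee share): $670.25 × 0.001 = $0.67
Charitable contribution: $34.76
Total deductions = $34.03 + $117.70 + $0.67 + $34.76 = $187.16
Net pay = $670.25 − $187.16 = $483.09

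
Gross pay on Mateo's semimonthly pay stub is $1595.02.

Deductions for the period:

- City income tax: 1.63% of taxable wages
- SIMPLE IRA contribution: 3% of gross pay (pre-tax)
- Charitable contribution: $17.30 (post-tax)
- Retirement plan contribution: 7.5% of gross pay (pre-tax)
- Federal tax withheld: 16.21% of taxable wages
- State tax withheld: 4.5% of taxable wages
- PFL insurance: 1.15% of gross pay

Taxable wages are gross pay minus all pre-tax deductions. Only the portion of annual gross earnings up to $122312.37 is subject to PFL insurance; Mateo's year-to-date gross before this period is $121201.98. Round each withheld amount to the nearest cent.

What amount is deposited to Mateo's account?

$1078.56

SIMPLE IRA contribution: $1595.02 × 0.03 = $47.85
Retirement plan contribution: $1595.02 × 0.075 = $119.63
Pre-tax total = $47.85 + $119.63 = $167.48
Taxable wages = $1595.02 − $167.48 = $1427.54
City income tax: $1427.54 × 0.0163 = $23.27
Federal tax withheld: $1427.54 × 0.1621 = $231.40
State tax withheld: $1427.54 × 0.045 = $64.24
PFL insurance: only $122312.37 − $121201.98 = $1110.39 of this check is subject → $1110.39 × 0.0115 = $12.77
Charitable contribution: $17.30
Total deductions = $47.85 + $119.63 + $23.27 + $231.40 + $64.24 + $12.77 + $17.30 = $516.46
Net pay = $1595.02 − $516.46 = $1078.56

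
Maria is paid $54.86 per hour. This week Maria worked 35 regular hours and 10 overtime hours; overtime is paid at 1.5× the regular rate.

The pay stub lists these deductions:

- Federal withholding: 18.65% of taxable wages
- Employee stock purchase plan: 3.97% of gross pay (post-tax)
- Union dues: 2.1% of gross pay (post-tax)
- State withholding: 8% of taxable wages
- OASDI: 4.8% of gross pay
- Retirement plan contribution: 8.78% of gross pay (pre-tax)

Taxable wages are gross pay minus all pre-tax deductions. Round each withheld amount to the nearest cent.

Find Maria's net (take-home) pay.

$1,537.18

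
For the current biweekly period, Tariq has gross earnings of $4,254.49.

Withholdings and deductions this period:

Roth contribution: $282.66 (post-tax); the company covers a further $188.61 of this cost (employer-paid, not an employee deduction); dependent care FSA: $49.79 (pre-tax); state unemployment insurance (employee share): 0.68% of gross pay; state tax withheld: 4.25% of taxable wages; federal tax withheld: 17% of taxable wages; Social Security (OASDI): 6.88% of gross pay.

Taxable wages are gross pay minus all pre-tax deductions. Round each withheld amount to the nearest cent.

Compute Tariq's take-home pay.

$2,706.90

Dependent care FSA: $49.79
Taxable wages = $4,254.49 − $49.79 = $4,204.70
State tax withheld: $4,204.70 × 0.0425 = $178.70
Federal tax withheld: $4,204.70 × 0.17 = $714.80
Social Security (OASDI): $4,254.49 × 0.0688 = $292.71
State unemployment insurance (employee share): $4,254.49 × 0.0068 = $28.93
Roth contribution: $282.66
(Employer's $188.61 toward Roth contribution is not withheld from the employee.)
Total deductions = $49.79 + $178.70 + $714.80 + $292.71 + $28.93 + $282.66 = $1,547.59
Net pay = $4,254.49 − $1,547.59 = $2,706.90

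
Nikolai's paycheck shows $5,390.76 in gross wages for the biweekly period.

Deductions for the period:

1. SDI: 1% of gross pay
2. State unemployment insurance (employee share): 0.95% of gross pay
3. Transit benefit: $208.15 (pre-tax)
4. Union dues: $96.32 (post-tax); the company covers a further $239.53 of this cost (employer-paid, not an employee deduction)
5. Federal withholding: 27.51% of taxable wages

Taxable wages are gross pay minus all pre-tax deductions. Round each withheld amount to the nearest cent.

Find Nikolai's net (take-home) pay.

Transit benefit: $208.15
Taxable wages = $5,390.76 − $208.15 = $5,182.61
Federal withholding: $5,182.61 × 0.2751 = $1,425.74
SDI: $5,390.76 × 0.01 = $53.91
State unemployment insurance (employee share): $5,390.76 × 0.0095 = $51.21
Union dues: $96.32
(Employer's $239.53 toward union dues is not withheld from the employee.)
Total deductions = $208.15 + $1,425.74 + $53.91 + $51.21 + $96.32 = $1,835.33
Net pay = $5,390.76 − $1,835.33 = $3,555.43

$3,555.43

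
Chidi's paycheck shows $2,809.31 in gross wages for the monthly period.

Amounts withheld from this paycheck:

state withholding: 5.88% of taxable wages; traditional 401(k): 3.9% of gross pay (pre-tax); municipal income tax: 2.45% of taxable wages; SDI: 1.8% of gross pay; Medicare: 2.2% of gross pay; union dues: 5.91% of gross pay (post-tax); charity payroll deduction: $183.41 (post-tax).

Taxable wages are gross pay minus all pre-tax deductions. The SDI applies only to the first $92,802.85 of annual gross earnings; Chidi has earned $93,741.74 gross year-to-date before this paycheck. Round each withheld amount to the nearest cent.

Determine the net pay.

$2,063.62

Traditional 401(k): $2,809.31 × 0.039 = $109.56
Taxable wages = $2,809.31 − $109.56 = $2,699.75
Municipal income tax: $2,699.75 × 0.0245 = $66.14
State withholding: $2,699.75 × 0.0588 = $158.75
SDI: annual cap $92,802.85 already reached (YTD $93,741.74), so $0.00
Medicare: $2,809.31 × 0.022 = $61.80
Union dues: $2,809.31 × 0.0591 = $166.03
Charity payroll deduction: $183.41
Total deductions = $109.56 + $66.14 + $158.75 + $0.00 + $61.80 + $166.03 + $183.41 = $745.69
Net pay = $2,809.31 − $745.69 = $2,063.62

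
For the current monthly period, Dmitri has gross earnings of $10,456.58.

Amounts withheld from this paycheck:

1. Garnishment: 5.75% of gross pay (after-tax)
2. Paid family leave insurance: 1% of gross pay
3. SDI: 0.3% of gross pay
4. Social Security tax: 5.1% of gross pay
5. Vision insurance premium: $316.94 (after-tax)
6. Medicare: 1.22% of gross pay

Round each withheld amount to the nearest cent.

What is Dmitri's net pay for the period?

$8,741.59

Medicare: $10,456.58 × 0.0122 = $127.57
SDI: $10,456.58 × 0.003 = $31.37
Social Security tax: $10,456.58 × 0.051 = $533.29
Paid family leave insurance: $10,456.58 × 0.01 = $104.57
Garnishment: $10,456.58 × 0.0575 = $601.25
Vision insurance premium: $316.94
Total deductions = $127.57 + $31.37 + $533.29 + $104.57 + $601.25 + $316.94 = $1,714.99
Net pay = $10,456.58 − $1,714.99 = $8,741.59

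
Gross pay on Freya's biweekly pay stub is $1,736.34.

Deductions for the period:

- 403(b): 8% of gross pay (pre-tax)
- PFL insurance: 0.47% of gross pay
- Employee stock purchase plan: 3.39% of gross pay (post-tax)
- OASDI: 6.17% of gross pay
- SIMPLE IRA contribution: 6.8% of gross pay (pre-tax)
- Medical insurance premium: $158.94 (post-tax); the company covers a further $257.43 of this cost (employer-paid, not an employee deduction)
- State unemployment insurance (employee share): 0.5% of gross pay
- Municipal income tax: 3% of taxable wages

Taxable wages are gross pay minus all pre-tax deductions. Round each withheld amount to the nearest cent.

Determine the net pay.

SIMPLE IRA contribution: $1,736.34 × 0.068 = $118.07
403(b): $1,736.34 × 0.08 = $138.91
Pre-tax total = $118.07 + $138.91 = $256.98
Taxable wages = $1,736.34 − $256.98 = $1,479.36
Municipal income tax: $1,479.36 × 0.03 = $44.38
State unemployment insurance (employee share): $1,736.34 × 0.005 = $8.68
OASDI: $1,736.34 × 0.0617 = $107.13
PFL insurance: $1,736.34 × 0.0047 = $8.16
Medical insurance premium: $158.94
Employee stock purchase plan: $1,736.34 × 0.0339 = $58.86
(Employer's $257.43 toward medical insurance premium is not withheld from the employee.)
Total deductions = $118.07 + $138.91 + $44.38 + $8.68 + $107.13 + $8.16 + $158.94 + $58.86 = $643.13
Net pay = $1,736.34 − $643.13 = $1,093.21

$1,093.21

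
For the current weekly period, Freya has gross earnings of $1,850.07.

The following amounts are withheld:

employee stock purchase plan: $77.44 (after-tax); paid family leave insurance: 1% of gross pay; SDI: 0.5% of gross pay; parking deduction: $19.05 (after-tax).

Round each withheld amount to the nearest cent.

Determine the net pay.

SDI: $1,850.07 × 0.005 = $9.25
Paid family leave insurance: $1,850.07 × 0.01 = $18.50
Parking deduction: $19.05
Employee stock purchase plan: $77.44
Total deductions = $9.25 + $18.50 + $19.05 + $77.44 = $124.24
Net pay = $1,850.07 − $124.24 = $1,725.83

$1,725.83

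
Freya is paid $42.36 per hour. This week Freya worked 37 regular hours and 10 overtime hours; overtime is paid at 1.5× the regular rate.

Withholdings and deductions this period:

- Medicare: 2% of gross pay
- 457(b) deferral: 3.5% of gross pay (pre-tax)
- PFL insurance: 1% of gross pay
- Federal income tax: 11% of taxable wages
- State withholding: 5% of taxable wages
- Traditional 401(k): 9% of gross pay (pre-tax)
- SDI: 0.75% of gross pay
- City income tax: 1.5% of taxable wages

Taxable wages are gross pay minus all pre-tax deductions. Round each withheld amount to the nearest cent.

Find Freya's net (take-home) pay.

$1,507.49

Regular pay: 37 × $42.36 = $1,567.32
Overtime pay: 10 × $42.36 × 1.5 = $635.40
Gross pay = $1,567.32 + $635.40 = $2,202.72
Traditional 401(k): $2,202.72 × 0.09 = $198.24
457(b) deferral: $2,202.72 × 0.035 = $77.10
Pre-tax total = $198.24 + $77.10 = $275.34
Taxable wages = $2,202.72 − $275.34 = $1,927.38
Federal income tax: $1,927.38 × 0.11 = $212.01
State withholding: $1,927.38 × 0.05 = $96.37
City income tax: $1,927.38 × 0.015 = $28.91
Medicare: $2,202.72 × 0.02 = $44.05
SDI: $2,202.72 × 0.0075 = $16.52
PFL insurance: $2,202.72 × 0.01 = $22.03
Total deductions = $198.24 + $77.10 + $212.01 + $96.37 + $28.91 + $44.05 + $16.52 + $22.03 = $695.23
Net pay = $2,202.72 − $695.23 = $1,507.49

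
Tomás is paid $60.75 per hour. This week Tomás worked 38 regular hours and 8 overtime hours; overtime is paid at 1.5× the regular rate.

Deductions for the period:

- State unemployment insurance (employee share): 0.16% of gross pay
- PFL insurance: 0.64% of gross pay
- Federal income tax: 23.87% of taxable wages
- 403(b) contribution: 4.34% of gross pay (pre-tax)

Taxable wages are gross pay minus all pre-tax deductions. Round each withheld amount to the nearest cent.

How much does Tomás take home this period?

Regular pay: 38 × $60.75 = $2,308.50
Overtime pay: 8 × $60.75 × 1.5 = $729.00
Gross pay = $2,308.50 + $729.00 = $3,037.50
403(b) contribution: $3,037.50 × 0.0434 = $131.83
Taxable wages = $3,037.50 − $131.83 = $2,905.67
Federal income tax: $2,905.67 × 0.2387 = $693.58
State unemployment insurance (employee share): $3,037.50 × 0.0016 = $4.86
PFL insurance: $3,037.50 × 0.0064 = $19.44
Total deductions = $131.83 + $693.58 + $4.86 + $19.44 = $849.71
Net pay = $3,037.50 − $849.71 = $2,187.79

$2,187.79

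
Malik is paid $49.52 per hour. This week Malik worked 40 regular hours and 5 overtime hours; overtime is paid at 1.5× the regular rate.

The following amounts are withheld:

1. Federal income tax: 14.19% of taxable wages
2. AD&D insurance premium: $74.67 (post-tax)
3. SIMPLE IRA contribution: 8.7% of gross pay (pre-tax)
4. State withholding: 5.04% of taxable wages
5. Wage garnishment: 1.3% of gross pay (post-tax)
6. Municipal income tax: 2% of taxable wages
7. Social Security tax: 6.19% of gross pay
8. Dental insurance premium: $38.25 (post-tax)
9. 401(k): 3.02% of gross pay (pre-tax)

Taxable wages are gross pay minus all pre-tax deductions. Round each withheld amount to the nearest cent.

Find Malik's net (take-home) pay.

Regular pay: 40 × $49.52 = $1,980.80
Overtime pay: 5 × $49.52 × 1.5 = $371.40
Gross pay = $1,980.80 + $371.40 = $2,352.20
SIMPLE IRA contribution: $2,352.20 × 0.087 = $204.64
401(k): $2,352.20 × 0.0302 = $71.04
Pre-tax total = $204.64 + $71.04 = $275.68
Taxable wages = $2,352.20 − $275.68 = $2,076.52
Municipal income tax: $2,076.52 × 0.02 = $41.53
State withholding: $2,076.52 × 0.0504 = $104.66
Federal income tax: $2,076.52 × 0.1419 = $294.66
Social Security tax: $2,352.20 × 0.0619 = $145.60
Wage garnishment: $2,352.20 × 0.013 = $30.58
AD&D insurance premium: $74.67
Dental insurance premium: $38.25
Total deductions = $204.64 + $71.04 + $41.53 + $104.66 + $294.66 + $145.60 + $30.58 + $74.67 + $38.25 = $1,005.63
Net pay = $2,352.20 − $1,005.63 = $1,346.57

$1,346.57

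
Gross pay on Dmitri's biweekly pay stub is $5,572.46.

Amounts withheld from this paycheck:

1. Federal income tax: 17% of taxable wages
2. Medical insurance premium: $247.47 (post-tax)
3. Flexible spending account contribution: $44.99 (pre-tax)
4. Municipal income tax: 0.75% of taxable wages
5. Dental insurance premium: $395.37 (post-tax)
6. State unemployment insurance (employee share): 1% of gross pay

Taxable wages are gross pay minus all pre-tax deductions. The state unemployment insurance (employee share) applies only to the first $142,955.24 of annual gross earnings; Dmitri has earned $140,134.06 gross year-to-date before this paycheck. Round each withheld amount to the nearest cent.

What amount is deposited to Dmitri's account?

Flexible spending account contribution: $44.99
Taxable wages = $5,572.46 − $44.99 = $5,527.47
Federal income tax: $5,527.47 × 0.17 = $939.67
Municipal income tax: $5,527.47 × 0.0075 = $41.46
State unemployment insurance (employee share): only $142,955.24 − $140,134.06 = $2,821.18 of this check is subject → $2,821.18 × 0.01 = $28.21
Dental insurance premium: $395.37
Medical insurance premium: $247.47
Total deductions = $44.99 + $939.67 + $41.46 + $28.21 + $395.37 + $247.47 = $1,697.17
Net pay = $5,572.46 − $1,697.17 = $3,875.29

$3,875.29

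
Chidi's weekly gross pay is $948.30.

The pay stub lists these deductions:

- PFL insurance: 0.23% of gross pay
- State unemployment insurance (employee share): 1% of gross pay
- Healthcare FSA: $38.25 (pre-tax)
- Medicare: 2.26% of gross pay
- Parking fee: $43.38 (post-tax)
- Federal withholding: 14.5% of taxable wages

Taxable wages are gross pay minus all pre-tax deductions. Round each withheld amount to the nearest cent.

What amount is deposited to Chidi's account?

$701.62

Healthcare FSA: $38.25
Taxable wages = $948.30 − $38.25 = $910.05
Federal withholding: $910.05 × 0.145 = $131.96
PFL insurance: $948.30 × 0.0023 = $2.18
Medicare: $948.30 × 0.0226 = $21.43
State unemployment insurance (employee share): $948.30 × 0.01 = $9.48
Parking fee: $43.38
Total deductions = $38.25 + $131.96 + $2.18 + $21.43 + $9.48 + $43.38 = $246.68
Net pay = $948.30 − $246.68 = $701.62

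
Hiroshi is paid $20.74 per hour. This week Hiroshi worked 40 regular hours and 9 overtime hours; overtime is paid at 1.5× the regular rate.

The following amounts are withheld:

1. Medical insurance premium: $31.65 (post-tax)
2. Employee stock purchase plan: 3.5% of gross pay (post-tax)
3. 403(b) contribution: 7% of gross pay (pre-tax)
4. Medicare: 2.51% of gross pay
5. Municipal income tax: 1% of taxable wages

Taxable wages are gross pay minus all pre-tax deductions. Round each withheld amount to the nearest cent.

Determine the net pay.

Regular pay: 40 × $20.74 = $829.60
Overtime pay: 9 × $20.74 × 1.5 = $279.99
Gross pay = $829.60 + $279.99 = $1,109.59
403(b) contribution: $1,109.59 × 0.07 = $77.67
Taxable wages = $1,109.59 − $77.67 = $1,031.92
Municipal income tax: $1,031.92 × 0.01 = $10.32
Medicare: $1,109.59 × 0.0251 = $27.85
Medical insurance premium: $31.65
Employee stock purchase plan: $1,109.59 × 0.035 = $38.84
Total deductions = $77.67 + $10.32 + $27.85 + $31.65 + $38.84 = $186.33
Net pay = $1,109.59 − $186.33 = $923.26

$923.26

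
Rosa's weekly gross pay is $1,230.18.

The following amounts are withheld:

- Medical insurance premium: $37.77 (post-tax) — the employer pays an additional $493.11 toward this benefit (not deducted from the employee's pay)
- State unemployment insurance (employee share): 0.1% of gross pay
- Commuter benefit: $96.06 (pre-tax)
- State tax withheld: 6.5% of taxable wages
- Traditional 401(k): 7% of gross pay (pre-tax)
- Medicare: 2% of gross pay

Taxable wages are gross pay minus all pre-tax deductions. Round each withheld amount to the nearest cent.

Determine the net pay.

Commuter benefit: $96.06
Traditional 401(k): $1,230.18 × 0.07 = $86.11
Pre-tax total = $96.06 + $86.11 = $182.17
Taxable wages = $1,230.18 − $182.17 = $1,048.01
State tax withheld: $1,048.01 × 0.065 = $68.12
Medicare: $1,230.18 × 0.02 = $24.60
State unemployment insurance (employee share): $1,230.18 × 0.001 = $1.23
Medical insurance premium: $37.77
(Employer's $493.11 toward medical insurance premium is not withheld from the employee.)
Total deductions = $96.06 + $86.11 + $68.12 + $24.60 + $1.23 + $37.77 = $313.89
Net pay = $1,230.18 − $313.89 = $916.29

$916.29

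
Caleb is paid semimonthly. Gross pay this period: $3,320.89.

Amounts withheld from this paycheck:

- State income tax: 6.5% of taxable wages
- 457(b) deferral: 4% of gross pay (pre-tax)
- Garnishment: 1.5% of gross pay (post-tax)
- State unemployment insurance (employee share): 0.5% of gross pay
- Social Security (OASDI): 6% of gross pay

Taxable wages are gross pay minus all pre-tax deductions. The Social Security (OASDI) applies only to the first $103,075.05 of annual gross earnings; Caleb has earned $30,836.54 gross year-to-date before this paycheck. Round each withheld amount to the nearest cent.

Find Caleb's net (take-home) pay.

457(b) deferral: $3,320.89 × 0.04 = $132.84
Taxable wages = $3,320.89 − $132.84 = $3,188.05
State income tax: $3,188.05 × 0.065 = $207.22
State unemployment insurance (employee share): $3,320.89 × 0.005 = $16.60
Social Security (OASDI): cap not yet reached, full $3,320.89 is subject → $3,320.89 × 0.06 = $199.25
Garnishment: $3,320.89 × 0.015 = $49.81
Total deductions = $132.84 + $207.22 + $16.60 + $199.25 + $49.81 = $605.72
Net pay = $3,320.89 − $605.72 = $2,715.17

$2,715.17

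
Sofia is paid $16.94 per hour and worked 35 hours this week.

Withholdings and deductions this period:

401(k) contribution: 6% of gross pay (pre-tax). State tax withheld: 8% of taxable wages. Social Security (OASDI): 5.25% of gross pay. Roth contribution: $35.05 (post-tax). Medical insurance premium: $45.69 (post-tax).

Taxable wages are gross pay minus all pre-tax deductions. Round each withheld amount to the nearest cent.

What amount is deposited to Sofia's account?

$400.87

Gross pay: 35 × $16.94 = $592.90
401(k) contribution: $592.90 × 0.06 = $35.57
Taxable wages = $592.90 − $35.57 = $557.33
State tax withheld: $557.33 × 0.08 = $44.59
Social Security (OASDI): $592.90 × 0.0525 = $31.13
Medical insurance premium: $45.69
Roth contribution: $35.05
Total deductions = $35.57 + $44.59 + $31.13 + $45.69 + $35.05 = $192.03
Net pay = $592.90 − $192.03 = $400.87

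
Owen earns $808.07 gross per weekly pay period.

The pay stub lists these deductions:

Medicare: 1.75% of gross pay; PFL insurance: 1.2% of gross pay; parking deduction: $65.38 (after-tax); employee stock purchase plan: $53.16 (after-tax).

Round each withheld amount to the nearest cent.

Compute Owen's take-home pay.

Medicare: $808.07 × 0.0175 = $14.14
PFL insurance: $808.07 × 0.012 = $9.70
Employee stock purchase plan: $53.16
Parking deduction: $65.38
Total deductions = $14.14 + $9.70 + $53.16 + $65.38 = $142.38
Net pay = $808.07 − $142.38 = $665.69

$665.69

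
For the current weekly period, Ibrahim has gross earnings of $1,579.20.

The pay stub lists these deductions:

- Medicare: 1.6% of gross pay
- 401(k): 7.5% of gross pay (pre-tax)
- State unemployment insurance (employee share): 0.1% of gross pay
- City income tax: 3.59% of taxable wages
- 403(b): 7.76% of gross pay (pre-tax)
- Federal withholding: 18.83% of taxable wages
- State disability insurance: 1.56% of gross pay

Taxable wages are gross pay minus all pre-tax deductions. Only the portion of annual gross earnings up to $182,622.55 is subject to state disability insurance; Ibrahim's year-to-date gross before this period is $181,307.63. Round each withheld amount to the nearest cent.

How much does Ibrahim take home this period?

$990.83

403(b): $1,579.20 × 0.0776 = $122.55
401(k): $1,579.20 × 0.075 = $118.44
Pre-tax total = $122.55 + $118.44 = $240.99
Taxable wages = $1,579.20 − $240.99 = $1,338.21
Federal withholding: $1,338.21 × 0.1883 = $251.98
City income tax: $1,338.21 × 0.0359 = $48.04
State unemployment insurance (employee share): $1,579.20 × 0.001 = $1.58
Medicare: $1,579.20 × 0.016 = $25.27
State disability insurance: only $182,622.55 − $181,307.63 = $1,314.92 of this check is subject → $1,314.92 × 0.0156 = $20.51
Total deductions = $122.55 + $118.44 + $251.98 + $48.04 + $1.58 + $25.27 + $20.51 = $588.37
Net pay = $1,579.20 − $588.37 = $990.83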